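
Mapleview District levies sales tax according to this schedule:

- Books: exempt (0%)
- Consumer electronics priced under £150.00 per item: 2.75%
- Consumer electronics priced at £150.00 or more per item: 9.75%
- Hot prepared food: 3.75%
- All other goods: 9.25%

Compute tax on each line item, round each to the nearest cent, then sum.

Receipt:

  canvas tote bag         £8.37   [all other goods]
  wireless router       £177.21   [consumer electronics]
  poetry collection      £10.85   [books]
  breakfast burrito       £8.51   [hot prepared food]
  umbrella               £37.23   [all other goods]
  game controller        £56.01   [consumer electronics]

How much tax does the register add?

Canvas tote bag £8.37: all other goods → 9.25% → £0.77
Wireless router £177.21: consumer electronics, £150.00 or more → 9.75% → £17.28
Poetry collection £10.85: books → 0% → £0.00
Breakfast burrito £8.51: hot prepared food → 3.75% → £0.32
Umbrella £37.23: all other goods → 9.25% → £3.44
Game controller £56.01: consumer electronics, under £150.00 → 2.75% → £1.54
Total tax = £0.77 + £17.28 + £0.32 + £3.44 + £1.54 = £23.35

£23.35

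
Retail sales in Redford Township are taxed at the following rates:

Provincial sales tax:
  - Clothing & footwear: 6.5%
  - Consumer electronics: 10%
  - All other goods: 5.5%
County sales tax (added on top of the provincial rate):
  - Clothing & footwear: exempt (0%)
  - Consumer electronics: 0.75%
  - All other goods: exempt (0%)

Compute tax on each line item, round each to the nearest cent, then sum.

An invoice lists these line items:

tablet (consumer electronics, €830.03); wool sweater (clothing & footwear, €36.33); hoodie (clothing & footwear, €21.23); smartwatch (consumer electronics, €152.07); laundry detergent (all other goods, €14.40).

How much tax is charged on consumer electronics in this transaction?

€105.58

Tablet €830.03: consumer electronics → 10% + 0.75% county = 10.75% → €89.23
Smartwatch €152.07: consumer electronics → 10% + 0.75% county = 10.75% → €16.35
Tax on consumer electronics = €89.23 + €16.35 = €105.58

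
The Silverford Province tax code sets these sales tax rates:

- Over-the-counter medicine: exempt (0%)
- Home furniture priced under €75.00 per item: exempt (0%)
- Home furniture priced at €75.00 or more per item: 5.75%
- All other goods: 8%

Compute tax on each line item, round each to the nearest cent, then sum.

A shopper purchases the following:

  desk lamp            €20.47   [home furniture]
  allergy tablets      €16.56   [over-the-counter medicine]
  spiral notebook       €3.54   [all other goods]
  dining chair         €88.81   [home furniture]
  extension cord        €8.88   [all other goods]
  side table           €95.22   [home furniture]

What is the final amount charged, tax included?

Desk lamp €20.47: home furniture, under €75.00 → 0% → €0.00
Allergy tablets €16.56: over-the-counter medicine → 0% → €0.00
Spiral notebook €3.54: all other goods → 8% → €0.28
Dining chair €88.81: home furniture, €75.00 or more → 5.75% → €5.11
Extension cord €8.88: all other goods → 8% → €0.71
Side table €95.22: home furniture, €75.00 or more → 5.75% → €5.48
Subtotal = €233.48; tax = €11.58; total due = €245.06

€245.06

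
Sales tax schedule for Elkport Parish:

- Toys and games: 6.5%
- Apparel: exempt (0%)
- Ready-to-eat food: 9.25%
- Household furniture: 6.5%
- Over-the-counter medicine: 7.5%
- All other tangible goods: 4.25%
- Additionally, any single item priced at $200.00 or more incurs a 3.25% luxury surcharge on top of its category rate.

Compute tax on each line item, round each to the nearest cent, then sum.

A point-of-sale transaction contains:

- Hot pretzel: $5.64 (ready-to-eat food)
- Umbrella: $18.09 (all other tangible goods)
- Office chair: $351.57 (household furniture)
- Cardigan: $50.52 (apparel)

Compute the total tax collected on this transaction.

Hot pretzel $5.64: ready-to-eat food → 9.25% → $0.52
Umbrella $18.09: all other tangible goods → 4.25% → $0.77
Office chair $351.57: household furniture → 6.5% + 3.25% surcharge = 9.75% → $34.28
Cardigan $50.52: apparel → 0% → $0.00
Total tax = $0.52 + $0.77 + $34.28 = $35.57

$35.57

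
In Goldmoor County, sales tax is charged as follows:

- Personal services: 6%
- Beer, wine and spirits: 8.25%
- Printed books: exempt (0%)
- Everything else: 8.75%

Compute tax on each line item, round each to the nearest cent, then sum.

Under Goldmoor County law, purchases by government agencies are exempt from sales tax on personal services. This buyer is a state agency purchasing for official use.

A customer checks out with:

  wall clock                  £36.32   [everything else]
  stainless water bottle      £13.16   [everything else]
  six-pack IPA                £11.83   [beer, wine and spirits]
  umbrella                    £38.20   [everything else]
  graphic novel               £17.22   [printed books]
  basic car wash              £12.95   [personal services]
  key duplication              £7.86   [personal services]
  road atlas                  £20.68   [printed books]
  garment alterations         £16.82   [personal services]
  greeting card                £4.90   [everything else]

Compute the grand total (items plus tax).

£189.02

Wall clock £36.32: everything else → 8.75% → £3.18
Stainless water bottle £13.16: everything else → 8.75% → £1.15
Six-pack IPA £11.83: beer, wine and spirits → 8.25% → £0.98
Umbrella £38.20: everything else → 8.75% → £3.34
Graphic novel £17.22: printed books → 0% → £0.00
Basic car wash £12.95: personal services, buyer-exempt → 0% → £0.00
Key duplication £7.86: personal services, buyer-exempt → 0% → £0.00
Road atlas £20.68: printed books → 0% → £0.00
Garment alterations £16.82: personal services, buyer-exempt → 0% → £0.00
Greeting card £4.90: everything else → 8.75% → £0.43
Subtotal = £179.94; tax = £9.08; total due = £189.02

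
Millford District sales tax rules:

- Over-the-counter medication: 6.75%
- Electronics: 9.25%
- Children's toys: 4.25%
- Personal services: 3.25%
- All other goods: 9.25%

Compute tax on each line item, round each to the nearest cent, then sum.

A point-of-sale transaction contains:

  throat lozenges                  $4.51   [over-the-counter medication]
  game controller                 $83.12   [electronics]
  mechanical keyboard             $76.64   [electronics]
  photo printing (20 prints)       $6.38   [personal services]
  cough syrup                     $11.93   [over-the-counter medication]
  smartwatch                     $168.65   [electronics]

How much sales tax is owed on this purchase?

Throat lozenges $4.51: over-the-counter medication → 6.75% → $0.30
Game controller $83.12: electronics → 9.25% → $7.69
Mechanical keyboard $76.64: electronics → 9.25% → $7.09
Photo printing (20 prints) $6.38: personal services → 3.25% → $0.21
Cough syrup $11.93: over-the-counter medication → 6.75% → $0.81
Smartwatch $168.65: electronics → 9.25% → $15.60
Total tax = $0.30 + $7.69 + $7.09 + $0.21 + $0.81 + $15.60 = $31.70

$31.70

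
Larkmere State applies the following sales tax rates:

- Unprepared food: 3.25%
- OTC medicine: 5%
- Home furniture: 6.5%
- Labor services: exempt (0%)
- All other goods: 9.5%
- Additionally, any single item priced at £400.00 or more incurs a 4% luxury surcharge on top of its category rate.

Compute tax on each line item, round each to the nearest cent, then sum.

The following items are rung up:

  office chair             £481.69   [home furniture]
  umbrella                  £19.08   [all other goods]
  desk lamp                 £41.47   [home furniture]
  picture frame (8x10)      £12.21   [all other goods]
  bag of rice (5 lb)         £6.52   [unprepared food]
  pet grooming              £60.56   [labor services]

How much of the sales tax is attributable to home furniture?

Office chair £481.69: home furniture → 6.5% + 4% surcharge = 10.5% → £50.58
Desk lamp £41.47: home furniture → 6.5% → £2.70
Tax on home furniture = £50.58 + £2.70 = £53.28

£53.28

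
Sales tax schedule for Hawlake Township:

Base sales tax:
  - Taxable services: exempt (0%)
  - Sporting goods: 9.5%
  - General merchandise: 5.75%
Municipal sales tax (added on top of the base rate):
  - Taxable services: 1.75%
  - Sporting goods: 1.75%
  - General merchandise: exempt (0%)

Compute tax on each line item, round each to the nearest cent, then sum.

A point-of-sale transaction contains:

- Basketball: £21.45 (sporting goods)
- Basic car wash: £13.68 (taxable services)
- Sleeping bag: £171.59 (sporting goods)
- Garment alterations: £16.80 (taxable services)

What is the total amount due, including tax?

£245.76

Basketball £21.45: sporting goods → 9.5% + 1.75% municipal = 11.25% → £2.41
Basic car wash £13.68: taxable services → 0% + 1.75% municipal = 1.75% → £0.24
Sleeping bag £171.59: sporting goods → 9.5% + 1.75% municipal = 11.25% → £19.30
Garment alterations £16.80: taxable services → 0% + 1.75% municipal = 1.75% → £0.29
Subtotal = £223.52; tax = £22.24; total due = £245.76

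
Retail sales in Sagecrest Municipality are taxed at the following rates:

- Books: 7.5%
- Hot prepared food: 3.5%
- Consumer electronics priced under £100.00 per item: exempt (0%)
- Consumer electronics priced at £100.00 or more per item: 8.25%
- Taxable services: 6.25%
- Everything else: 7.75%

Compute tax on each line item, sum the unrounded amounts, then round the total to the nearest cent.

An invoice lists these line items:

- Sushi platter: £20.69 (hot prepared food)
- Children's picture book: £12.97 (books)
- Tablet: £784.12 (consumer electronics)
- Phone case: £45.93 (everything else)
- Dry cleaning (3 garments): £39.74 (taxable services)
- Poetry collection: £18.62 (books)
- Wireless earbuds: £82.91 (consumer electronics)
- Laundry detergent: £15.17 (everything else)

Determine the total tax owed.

Sushi platter £20.69: hot prepared food → 3.5% → £0.72415
Children's picture book £12.97: books → 7.5% → £0.97275
Tablet £784.12: consumer electronics, £100.00 or more → 8.25% → £64.6899
Phone case £45.93: everything else → 7.75% → £3.559575
Dry cleaning (3 garments) £39.74: taxable services → 6.25% → £2.48375
Poetry collection £18.62: books → 7.5% → £1.3965
Wireless earbuds £82.91: consumer electronics, under £100.00 → 0% → £0.00
Laundry detergent £15.17: everything else → 7.75% → £1.175675
Unrounded tax sum = £75.0023 → £75.00

£75.00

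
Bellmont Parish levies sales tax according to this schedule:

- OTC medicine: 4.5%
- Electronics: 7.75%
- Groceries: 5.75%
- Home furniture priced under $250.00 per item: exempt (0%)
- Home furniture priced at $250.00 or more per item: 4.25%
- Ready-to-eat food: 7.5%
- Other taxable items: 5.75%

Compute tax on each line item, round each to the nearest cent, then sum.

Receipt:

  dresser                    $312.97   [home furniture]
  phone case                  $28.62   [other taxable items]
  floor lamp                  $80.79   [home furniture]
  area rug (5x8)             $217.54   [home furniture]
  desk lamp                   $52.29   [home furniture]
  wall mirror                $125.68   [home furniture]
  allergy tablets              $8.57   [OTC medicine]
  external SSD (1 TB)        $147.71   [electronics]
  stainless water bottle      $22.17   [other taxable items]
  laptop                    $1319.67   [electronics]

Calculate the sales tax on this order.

$130.33

Dresser $312.97: home furniture, $250.00 or more → 4.25% → $13.30
Phone case $28.62: other taxable items → 5.75% → $1.65
Floor lamp $80.79: home furniture, under $250.00 → 0% → $0.00
Area rug (5x8) $217.54: home furniture, under $250.00 → 0% → $0.00
Desk lamp $52.29: home furniture, under $250.00 → 0% → $0.00
Wall mirror $125.68: home furniture, under $250.00 → 0% → $0.00
Allergy tablets $8.57: OTC medicine → 4.5% → $0.39
External SSD (1 TB) $147.71: electronics → 7.75% → $11.45
Stainless water bottle $22.17: other taxable items → 5.75% → $1.27
Laptop $1319.67: electronics → 7.75% → $102.27
Total tax = $13.30 + $1.65 + $0.39 + $11.45 + $1.27 + $102.27 = $130.33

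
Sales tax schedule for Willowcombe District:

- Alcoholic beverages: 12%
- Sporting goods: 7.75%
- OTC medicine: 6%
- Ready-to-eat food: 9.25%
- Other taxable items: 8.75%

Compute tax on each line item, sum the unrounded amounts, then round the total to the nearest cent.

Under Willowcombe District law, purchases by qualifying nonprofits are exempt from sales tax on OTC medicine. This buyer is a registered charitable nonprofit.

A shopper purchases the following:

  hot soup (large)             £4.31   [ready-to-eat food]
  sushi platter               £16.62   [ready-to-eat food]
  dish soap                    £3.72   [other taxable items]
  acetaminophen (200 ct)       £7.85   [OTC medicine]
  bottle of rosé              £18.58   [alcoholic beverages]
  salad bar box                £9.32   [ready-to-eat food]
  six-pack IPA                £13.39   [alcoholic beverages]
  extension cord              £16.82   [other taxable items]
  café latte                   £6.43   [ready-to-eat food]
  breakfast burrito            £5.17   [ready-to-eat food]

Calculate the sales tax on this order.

Hot soup (large) £4.31: ready-to-eat food → 9.25% → £0.398675
Sushi platter £16.62: ready-to-eat food → 9.25% → £1.53735
Dish soap £3.72: other taxable items → 8.75% → £0.3255
Acetaminophen (200 ct) £7.85: OTC medicine, buyer-exempt → 0% → £0.00
Bottle of rosé £18.58: alcoholic beverages → 12% → £2.2296
Salad bar box £9.32: ready-to-eat food → 9.25% → £0.8621
Six-pack IPA £13.39: alcoholic beverages → 12% → £1.6068
Extension cord £16.82: other taxable items → 8.75% → £1.47175
Café latte £6.43: ready-to-eat food → 9.25% → £0.594775
Breakfast burrito £5.17: ready-to-eat food → 9.25% → £0.478225
Unrounded tax sum = £9.504775 → £9.50

£9.50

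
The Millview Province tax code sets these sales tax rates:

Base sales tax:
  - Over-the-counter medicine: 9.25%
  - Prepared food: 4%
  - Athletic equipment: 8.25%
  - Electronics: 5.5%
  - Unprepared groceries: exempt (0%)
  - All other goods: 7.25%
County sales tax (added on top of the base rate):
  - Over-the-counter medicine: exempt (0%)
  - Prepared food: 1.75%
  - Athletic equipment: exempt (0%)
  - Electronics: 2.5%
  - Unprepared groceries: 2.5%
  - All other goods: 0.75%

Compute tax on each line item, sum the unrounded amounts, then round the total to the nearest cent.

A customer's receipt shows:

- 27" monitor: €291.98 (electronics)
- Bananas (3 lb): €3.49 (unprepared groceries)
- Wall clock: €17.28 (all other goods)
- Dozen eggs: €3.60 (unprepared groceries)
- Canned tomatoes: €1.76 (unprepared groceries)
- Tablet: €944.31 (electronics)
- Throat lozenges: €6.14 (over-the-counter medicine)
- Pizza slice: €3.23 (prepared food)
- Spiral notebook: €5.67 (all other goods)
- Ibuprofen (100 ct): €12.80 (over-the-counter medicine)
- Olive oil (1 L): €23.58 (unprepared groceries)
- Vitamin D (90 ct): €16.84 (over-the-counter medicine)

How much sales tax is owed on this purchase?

27" monitor €291.98: electronics → 5.5% + 2.5% county = 8% → €23.3584
Bananas (3 lb) €3.49: unprepared groceries → 0% + 2.5% county = 2.5% → €0.08725
Wall clock €17.28: all other goods → 7.25% + 0.75% county = 8% → €1.3824
Dozen eggs €3.60: unprepared groceries → 0% + 2.5% county = 2.5% → €0.09
Canned tomatoes €1.76: unprepared groceries → 0% + 2.5% county = 2.5% → €0.044
Tablet €944.31: electronics → 5.5% + 2.5% county = 8% → €75.5448
Throat lozenges €6.14: over-the-counter medicine → 9.25% + 0% county = 9.25% → €0.56795
Pizza slice €3.23: prepared food → 4% + 1.75% county = 5.75% → €0.185725
Spiral notebook €5.67: all other goods → 7.25% + 0.75% county = 8% → €0.4536
Ibuprofen (100 ct) €12.80: over-the-counter medicine → 9.25% + 0% county = 9.25% → €1.184
Olive oil (1 L) €23.58: unprepared groceries → 0% + 2.5% county = 2.5% → €0.5895
Vitamin D (90 ct) €16.84: over-the-counter medicine → 9.25% + 0% county = 9.25% → €1.5577
Unrounded tax sum = €105.045325 → €105.05

€105.05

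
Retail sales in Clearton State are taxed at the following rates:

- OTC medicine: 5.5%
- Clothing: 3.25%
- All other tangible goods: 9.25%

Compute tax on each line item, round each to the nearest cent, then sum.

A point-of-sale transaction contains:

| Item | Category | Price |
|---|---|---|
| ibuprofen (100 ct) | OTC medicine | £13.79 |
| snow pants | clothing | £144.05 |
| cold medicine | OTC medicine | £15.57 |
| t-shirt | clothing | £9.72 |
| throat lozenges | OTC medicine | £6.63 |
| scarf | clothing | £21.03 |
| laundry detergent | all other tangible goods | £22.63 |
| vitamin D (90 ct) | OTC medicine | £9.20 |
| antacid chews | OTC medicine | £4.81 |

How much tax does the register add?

Ibuprofen (100 ct) £13.79: OTC medicine → 5.5% → £0.76
Snow pants £144.05: clothing → 3.25% → £4.68
Cold medicine £15.57: OTC medicine → 5.5% → £0.86
T-shirt £9.72: clothing → 3.25% → £0.32
Throat lozenges £6.63: OTC medicine → 5.5% → £0.36
Scarf £21.03: clothing → 3.25% → £0.68
Laundry detergent £22.63: all other tangible goods → 9.25% → £2.09
Vitamin D (90 ct) £9.20: OTC medicine → 5.5% → £0.51
Antacid chews £4.81: OTC medicine → 5.5% → £0.26
Total tax = £0.76 + £4.68 + £0.86 + £0.32 + £0.36 + £0.68 + £2.09 + £0.51 + £0.26 = £10.52

£10.52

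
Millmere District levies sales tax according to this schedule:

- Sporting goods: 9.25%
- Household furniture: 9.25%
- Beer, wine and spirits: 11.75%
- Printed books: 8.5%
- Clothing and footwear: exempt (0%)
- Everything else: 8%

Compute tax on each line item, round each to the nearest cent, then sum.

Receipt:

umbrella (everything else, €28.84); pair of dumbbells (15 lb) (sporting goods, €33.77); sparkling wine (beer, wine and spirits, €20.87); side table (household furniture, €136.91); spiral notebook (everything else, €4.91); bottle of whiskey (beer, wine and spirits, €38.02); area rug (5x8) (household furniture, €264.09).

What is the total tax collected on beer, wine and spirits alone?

Sparkling wine €20.87: beer, wine and spirits → 11.75% → €2.45
Bottle of whiskey €38.02: beer, wine and spirits → 11.75% → €4.47
Tax on beer, wine and spirits = €2.45 + €4.47 = €6.92

€6.92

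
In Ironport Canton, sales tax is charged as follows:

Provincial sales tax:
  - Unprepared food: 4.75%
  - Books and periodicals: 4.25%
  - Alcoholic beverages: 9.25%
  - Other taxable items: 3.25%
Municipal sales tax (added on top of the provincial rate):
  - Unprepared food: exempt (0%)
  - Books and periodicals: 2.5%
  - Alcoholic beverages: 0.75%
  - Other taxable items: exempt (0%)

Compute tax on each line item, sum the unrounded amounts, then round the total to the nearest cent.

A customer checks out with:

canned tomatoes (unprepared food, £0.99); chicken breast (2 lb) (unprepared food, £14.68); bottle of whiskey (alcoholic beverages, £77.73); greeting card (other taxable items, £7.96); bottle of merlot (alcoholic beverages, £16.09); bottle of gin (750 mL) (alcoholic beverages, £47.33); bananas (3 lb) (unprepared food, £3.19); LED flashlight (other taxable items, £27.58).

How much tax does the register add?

Canned tomatoes £0.99: unprepared food → 4.75% + 0% municipal = 4.75% → £0.047025
Chicken breast (2 lb) £14.68: unprepared food → 4.75% + 0% municipal = 4.75% → £0.6973
Bottle of whiskey £77.73: alcoholic beverages → 9.25% + 0.75% municipal = 10% → £7.773
Greeting card £7.96: other taxable items → 3.25% + 0% municipal = 3.25% → £0.2587
Bottle of merlot £16.09: alcoholic beverages → 9.25% + 0.75% municipal = 10% → £1.609
Bottle of gin (750 mL) £47.33: alcoholic beverages → 9.25% + 0.75% municipal = 10% → £4.733
Bananas (3 lb) £3.19: unprepared food → 4.75% + 0% municipal = 4.75% → £0.151525
LED flashlight £27.58: other taxable items → 3.25% + 0% municipal = 3.25% → £0.89635
Unrounded tax sum = £16.1659 → £16.17

£16.17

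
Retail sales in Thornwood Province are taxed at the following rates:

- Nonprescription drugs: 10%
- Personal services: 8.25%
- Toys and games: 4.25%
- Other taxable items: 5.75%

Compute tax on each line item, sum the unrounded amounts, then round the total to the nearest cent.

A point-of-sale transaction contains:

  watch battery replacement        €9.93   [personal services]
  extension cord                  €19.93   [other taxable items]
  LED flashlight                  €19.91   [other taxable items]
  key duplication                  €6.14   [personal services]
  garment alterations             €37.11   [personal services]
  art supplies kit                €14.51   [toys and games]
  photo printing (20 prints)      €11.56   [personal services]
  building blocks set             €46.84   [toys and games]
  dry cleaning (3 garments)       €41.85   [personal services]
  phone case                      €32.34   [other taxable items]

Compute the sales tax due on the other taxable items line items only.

€4.15

Extension cord €19.93: other taxable items → 5.75% → €1.145975
LED flashlight €19.91: other taxable items → 5.75% → €1.144825
Phone case €32.34: other taxable items → 5.75% → €1.85955
Tax on other taxable items: unrounded sum = €4.15035 → €4.15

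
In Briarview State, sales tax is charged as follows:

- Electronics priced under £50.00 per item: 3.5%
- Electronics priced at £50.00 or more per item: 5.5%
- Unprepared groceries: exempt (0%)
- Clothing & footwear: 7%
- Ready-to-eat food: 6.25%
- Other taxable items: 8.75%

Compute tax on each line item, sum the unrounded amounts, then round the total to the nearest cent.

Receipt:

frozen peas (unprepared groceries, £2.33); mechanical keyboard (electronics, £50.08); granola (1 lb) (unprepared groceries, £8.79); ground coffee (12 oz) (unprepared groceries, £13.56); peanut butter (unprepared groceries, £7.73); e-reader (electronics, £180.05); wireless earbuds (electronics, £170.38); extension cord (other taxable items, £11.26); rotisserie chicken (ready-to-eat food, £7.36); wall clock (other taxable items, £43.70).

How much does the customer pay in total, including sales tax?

Frozen peas £2.33: unprepared groceries → 0% → £0.00
Mechanical keyboard £50.08: electronics, £50.00 or more → 5.5% → £2.7544
Granola (1 lb) £8.79: unprepared groceries → 0% → £0.00
Ground coffee (12 oz) £13.56: unprepared groceries → 0% → £0.00
Peanut butter £7.73: unprepared groceries → 0% → £0.00
E-reader £180.05: electronics, £50.00 or more → 5.5% → £9.90275
Wireless earbuds £170.38: electronics, £50.00 or more → 5.5% → £9.3709
Extension cord £11.26: other taxable items → 8.75% → £0.98525
Rotisserie chicken £7.36: ready-to-eat food → 6.25% → £0.46
Wall clock £43.70: other taxable items → 8.75% → £3.82375
Subtotal = £495.24; unrounded tax = £27.29705 → £27.30; total due = £522.54

£522.54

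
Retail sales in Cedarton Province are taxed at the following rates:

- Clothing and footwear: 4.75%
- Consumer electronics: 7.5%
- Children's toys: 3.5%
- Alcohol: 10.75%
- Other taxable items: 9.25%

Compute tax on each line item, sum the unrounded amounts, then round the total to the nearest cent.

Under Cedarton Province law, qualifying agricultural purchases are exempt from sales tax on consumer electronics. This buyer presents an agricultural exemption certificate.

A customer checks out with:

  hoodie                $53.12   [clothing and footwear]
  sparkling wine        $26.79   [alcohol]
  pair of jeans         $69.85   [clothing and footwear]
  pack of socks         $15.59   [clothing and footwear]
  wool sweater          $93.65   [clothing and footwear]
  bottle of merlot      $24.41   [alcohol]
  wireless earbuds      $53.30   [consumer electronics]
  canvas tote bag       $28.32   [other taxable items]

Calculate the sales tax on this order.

Hoodie $53.12: clothing and footwear → 4.75% → $2.5232
Sparkling wine $26.79: alcohol → 10.75% → $2.879925
Pair of jeans $69.85: clothing and footwear → 4.75% → $3.317875
Pack of socks $15.59: clothing and footwear → 4.75% → $0.740525
Wool sweater $93.65: clothing and footwear → 4.75% → $4.448375
Bottle of merlot $24.41: alcohol → 10.75% → $2.624075
Wireless earbuds $53.30: consumer electronics, buyer-exempt → 0% → $0.00
Canvas tote bag $28.32: other taxable items → 9.25% → $2.6196
Unrounded tax sum = $19.153575 → $19.15

$19.15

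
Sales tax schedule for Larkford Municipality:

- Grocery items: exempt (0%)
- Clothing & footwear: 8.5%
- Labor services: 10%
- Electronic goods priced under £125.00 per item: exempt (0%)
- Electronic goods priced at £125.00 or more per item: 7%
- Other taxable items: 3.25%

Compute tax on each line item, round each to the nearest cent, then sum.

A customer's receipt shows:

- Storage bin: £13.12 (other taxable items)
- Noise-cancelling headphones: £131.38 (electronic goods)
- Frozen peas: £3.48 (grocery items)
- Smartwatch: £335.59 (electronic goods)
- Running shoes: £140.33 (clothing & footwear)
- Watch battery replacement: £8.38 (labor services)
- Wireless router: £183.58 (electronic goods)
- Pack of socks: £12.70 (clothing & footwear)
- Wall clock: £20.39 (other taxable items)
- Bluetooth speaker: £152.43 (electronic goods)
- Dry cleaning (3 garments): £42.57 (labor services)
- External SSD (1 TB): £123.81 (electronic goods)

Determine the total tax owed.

£75.41

Storage bin £13.12: other taxable items → 3.25% → £0.43
Noise-cancelling headphones £131.38: electronic goods, £125.00 or more → 7% → £9.20
Frozen peas £3.48: grocery items → 0% → £0.00
Smartwatch £335.59: electronic goods, £125.00 or more → 7% → £23.49
Running shoes £140.33: clothing & footwear → 8.5% → £11.93
Watch battery replacement £8.38: labor services → 10% → £0.84
Wireless router £183.58: electronic goods, £125.00 or more → 7% → £12.85
Pack of socks £12.70: clothing & footwear → 8.5% → £1.08
Wall clock £20.39: other taxable items → 3.25% → £0.66
Bluetooth speaker £152.43: electronic goods, £125.00 or more → 7% → £10.67
Dry cleaning (3 garments) £42.57: labor services → 10% → £4.26
External SSD (1 TB) £123.81: electronic goods, under £125.00 → 0% → £0.00
Total tax = £0.43 + £9.20 + £23.49 + £11.93 + £0.84 + £12.85 + £1.08 + £0.66 + £10.67 + £4.26 = £75.41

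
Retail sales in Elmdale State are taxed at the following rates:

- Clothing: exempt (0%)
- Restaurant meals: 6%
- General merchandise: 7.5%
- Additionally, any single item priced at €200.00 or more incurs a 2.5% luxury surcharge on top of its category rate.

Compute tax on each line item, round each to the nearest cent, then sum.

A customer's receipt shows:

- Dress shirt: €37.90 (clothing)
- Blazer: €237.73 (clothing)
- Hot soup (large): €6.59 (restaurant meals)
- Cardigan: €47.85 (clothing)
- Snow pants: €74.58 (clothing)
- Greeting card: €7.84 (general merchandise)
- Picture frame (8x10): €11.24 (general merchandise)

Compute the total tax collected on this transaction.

Dress shirt €37.90: clothing → 0% → €0.00
Blazer €237.73: clothing → 0% + 2.5% surcharge = 2.5% → €5.94
Hot soup (large) €6.59: restaurant meals → 6% → €0.40
Cardigan €47.85: clothing → 0% → €0.00
Snow pants €74.58: clothing → 0% → €0.00
Greeting card €7.84: general merchandise → 7.5% → €0.59
Picture frame (8x10) €11.24: general merchandise → 7.5% → €0.84
Total tax = €5.94 + €0.40 + €0.59 + €0.84 = €7.77

€7.77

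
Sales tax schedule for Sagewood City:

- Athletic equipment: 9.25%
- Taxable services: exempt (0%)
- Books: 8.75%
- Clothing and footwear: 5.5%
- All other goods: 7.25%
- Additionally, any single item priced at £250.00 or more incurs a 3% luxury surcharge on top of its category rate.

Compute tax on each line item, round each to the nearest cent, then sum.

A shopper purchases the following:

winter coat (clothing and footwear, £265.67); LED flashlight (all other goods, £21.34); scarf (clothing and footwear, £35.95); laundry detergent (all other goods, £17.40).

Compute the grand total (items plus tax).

Winter coat £265.67: clothing and footwear → 5.5% + 3% surcharge = 8.5% → £22.58
LED flashlight £21.34: all other goods → 7.25% → £1.55
Scarf £35.95: clothing and footwear → 5.5% → £1.98
Laundry detergent £17.40: all other goods → 7.25% → £1.26
Subtotal = £340.36; tax = £27.37; total due = £367.73

£367.73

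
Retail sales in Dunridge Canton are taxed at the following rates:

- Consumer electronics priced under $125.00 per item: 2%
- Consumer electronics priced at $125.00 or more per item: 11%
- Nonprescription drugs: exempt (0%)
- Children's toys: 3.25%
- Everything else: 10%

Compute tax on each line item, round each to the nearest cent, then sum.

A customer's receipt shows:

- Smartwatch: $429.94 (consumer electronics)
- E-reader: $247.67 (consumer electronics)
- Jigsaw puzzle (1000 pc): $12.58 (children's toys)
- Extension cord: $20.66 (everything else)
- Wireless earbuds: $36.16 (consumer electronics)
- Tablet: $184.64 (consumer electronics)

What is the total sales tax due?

$98.04

Smartwatch $429.94: consumer electronics, $125.00 or more → 11% → $47.29
E-reader $247.67: consumer electronics, $125.00 or more → 11% → $27.24
Jigsaw puzzle (1000 pc) $12.58: children's toys → 3.25% → $0.41
Extension cord $20.66: everything else → 10% → $2.07
Wireless earbuds $36.16: consumer electronics, under $125.00 → 2% → $0.72
Tablet $184.64: consumer electronics, $125.00 or more → 11% → $20.31
Total tax = $47.29 + $27.24 + $0.41 + $2.07 + $0.72 + $20.31 = $98.04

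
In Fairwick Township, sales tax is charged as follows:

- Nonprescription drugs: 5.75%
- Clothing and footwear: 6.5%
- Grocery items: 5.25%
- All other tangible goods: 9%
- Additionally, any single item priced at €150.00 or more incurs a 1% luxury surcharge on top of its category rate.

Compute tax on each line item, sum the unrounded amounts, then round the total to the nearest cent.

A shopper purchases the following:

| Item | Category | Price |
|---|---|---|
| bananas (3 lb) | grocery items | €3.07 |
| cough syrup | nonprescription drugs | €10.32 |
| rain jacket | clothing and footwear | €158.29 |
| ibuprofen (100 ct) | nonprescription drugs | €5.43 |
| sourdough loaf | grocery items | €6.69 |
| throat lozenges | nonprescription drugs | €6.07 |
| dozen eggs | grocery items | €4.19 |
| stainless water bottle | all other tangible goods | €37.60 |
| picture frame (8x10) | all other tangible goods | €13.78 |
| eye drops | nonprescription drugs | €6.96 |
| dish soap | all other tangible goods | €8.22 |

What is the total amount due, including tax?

Bananas (3 lb) €3.07: grocery items → 5.25% → €0.161175
Cough syrup €10.32: nonprescription drugs → 5.75% → €0.5934
Rain jacket €158.29: clothing and footwear → 6.5% + 1% surcharge = 7.5% → €11.87175
Ibuprofen (100 ct) €5.43: nonprescription drugs → 5.75% → €0.312225
Sourdough loaf €6.69: grocery items → 5.25% → €0.351225
Throat lozenges €6.07: nonprescription drugs → 5.75% → €0.349025
Dozen eggs €4.19: grocery items → 5.25% → €0.219975
Stainless water bottle €37.60: all other tangible goods → 9% → €3.384
Picture frame (8x10) €13.78: all other tangible goods → 9% → €1.2402
Eye drops €6.96: nonprescription drugs → 5.75% → €0.4002
Dish soap €8.22: all other tangible goods → 9% → €0.7398
Subtotal = €260.62; unrounded tax = €19.622975 → €19.62; total due = €280.24

€280.24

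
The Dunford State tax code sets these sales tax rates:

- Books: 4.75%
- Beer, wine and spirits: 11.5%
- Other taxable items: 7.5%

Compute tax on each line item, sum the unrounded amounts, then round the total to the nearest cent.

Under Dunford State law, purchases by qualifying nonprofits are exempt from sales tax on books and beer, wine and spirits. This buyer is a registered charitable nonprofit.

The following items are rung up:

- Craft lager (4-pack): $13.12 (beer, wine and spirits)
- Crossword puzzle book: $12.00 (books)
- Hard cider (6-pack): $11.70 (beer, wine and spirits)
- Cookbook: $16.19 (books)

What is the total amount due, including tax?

$53.01

Craft lager (4-pack) $13.12: beer, wine and spirits, buyer-exempt → 0% → $0.00
Crossword puzzle book $12.00: books, buyer-exempt → 0% → $0.00
Hard cider (6-pack) $11.70: beer, wine and spirits, buyer-exempt → 0% → $0.00
Cookbook $16.19: books, buyer-exempt → 0% → $0.00
Subtotal = $53.01; unrounded tax = $0.00 → $0.00; total due = $53.01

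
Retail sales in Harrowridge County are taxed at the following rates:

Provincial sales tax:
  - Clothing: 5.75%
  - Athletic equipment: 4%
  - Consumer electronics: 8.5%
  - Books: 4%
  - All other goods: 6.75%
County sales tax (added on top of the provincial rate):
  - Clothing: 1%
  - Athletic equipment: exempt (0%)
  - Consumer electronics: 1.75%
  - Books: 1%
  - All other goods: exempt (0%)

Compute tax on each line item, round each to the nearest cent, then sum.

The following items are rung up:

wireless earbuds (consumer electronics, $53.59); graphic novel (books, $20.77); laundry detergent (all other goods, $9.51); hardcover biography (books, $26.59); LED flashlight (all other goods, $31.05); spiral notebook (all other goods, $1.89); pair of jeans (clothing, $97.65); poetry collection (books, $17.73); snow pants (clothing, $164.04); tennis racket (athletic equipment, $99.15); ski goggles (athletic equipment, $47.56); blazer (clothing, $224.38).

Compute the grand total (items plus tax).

$844.21

Wireless earbuds $53.59: consumer electronics → 8.5% + 1.75% county = 10.25% → $5.49
Graphic novel $20.77: books → 4% + 1% county = 5% → $1.04
Laundry detergent $9.51: all other goods → 6.75% + 0% county = 6.75% → $0.64
Hardcover biography $26.59: books → 4% + 1% county = 5% → $1.33
LED flashlight $31.05: all other goods → 6.75% + 0% county = 6.75% → $2.10
Spiral notebook $1.89: all other goods → 6.75% + 0% county = 6.75% → $0.13
Pair of jeans $97.65: clothing → 5.75% + 1% county = 6.75% → $6.59
Poetry collection $17.73: books → 4% + 1% county = 5% → $0.89
Snow pants $164.04: clothing → 5.75% + 1% county = 6.75% → $11.07
Tennis racket $99.15: athletic equipment → 4% + 0% county = 4% → $3.97
Ski goggles $47.56: athletic equipment → 4% + 0% county = 4% → $1.90
Blazer $224.38: clothing → 5.75% + 1% county = 6.75% → $15.15
Subtotal = $793.91; tax = $50.30; total due = $844.21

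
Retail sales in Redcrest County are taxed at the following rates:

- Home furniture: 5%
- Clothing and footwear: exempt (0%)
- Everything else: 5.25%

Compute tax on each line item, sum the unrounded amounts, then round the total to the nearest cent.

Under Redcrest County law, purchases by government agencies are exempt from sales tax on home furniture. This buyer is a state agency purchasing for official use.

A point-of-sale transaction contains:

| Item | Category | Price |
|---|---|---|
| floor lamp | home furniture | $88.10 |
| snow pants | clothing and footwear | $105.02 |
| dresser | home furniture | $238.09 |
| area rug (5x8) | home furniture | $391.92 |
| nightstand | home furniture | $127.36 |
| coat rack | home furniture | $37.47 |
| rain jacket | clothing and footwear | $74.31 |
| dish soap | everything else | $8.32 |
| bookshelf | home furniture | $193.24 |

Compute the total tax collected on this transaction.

$0.44

Floor lamp $88.10: home furniture, buyer-exempt → 0% → $0.00
Snow pants $105.02: clothing and footwear → 0% → $0.00
Dresser $238.09: home furniture, buyer-exempt → 0% → $0.00
Area rug (5x8) $391.92: home furniture, buyer-exempt → 0% → $0.00
Nightstand $127.36: home furniture, buyer-exempt → 0% → $0.00
Coat rack $37.47: home furniture, buyer-exempt → 0% → $0.00
Rain jacket $74.31: clothing and footwear → 0% → $0.00
Dish soap $8.32: everything else → 5.25% → $0.4368
Bookshelf $193.24: home furniture, buyer-exempt → 0% → $0.00
Unrounded tax sum = $0.4368 → $0.44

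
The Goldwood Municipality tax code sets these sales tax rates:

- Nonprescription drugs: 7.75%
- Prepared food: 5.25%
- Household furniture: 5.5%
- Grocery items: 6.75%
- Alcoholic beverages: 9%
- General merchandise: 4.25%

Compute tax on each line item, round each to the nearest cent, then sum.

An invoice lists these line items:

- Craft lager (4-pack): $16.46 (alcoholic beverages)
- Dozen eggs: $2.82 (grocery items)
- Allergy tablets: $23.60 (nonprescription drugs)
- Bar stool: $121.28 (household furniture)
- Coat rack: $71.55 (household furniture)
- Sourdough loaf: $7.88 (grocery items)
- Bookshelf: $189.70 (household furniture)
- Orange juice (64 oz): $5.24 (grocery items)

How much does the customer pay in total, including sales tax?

$463.95

Craft lager (4-pack) $16.46: alcoholic beverages → 9% → $1.48
Dozen eggs $2.82: grocery items → 6.75% → $0.19
Allergy tablets $23.60: nonprescription drugs → 7.75% → $1.83
Bar stool $121.28: household furniture → 5.5% → $6.67
Coat rack $71.55: household furniture → 5.5% → $3.94
Sourdough loaf $7.88: grocery items → 6.75% → $0.53
Bookshelf $189.70: household furniture → 5.5% → $10.43
Orange juice (64 oz) $5.24: grocery items → 6.75% → $0.35
Subtotal = $438.53; tax = $25.42; total due = $463.95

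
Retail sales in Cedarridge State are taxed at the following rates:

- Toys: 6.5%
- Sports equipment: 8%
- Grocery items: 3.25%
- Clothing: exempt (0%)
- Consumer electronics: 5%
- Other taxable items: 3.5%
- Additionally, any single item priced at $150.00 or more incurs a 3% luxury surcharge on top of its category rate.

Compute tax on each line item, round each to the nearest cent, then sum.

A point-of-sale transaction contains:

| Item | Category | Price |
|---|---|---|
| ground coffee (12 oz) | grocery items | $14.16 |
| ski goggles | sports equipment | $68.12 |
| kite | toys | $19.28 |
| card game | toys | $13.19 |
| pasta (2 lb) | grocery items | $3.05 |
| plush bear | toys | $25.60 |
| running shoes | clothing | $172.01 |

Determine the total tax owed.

Ground coffee (12 oz) $14.16: grocery items → 3.25% → $0.46
Ski goggles $68.12: sports equipment → 8% → $5.45
Kite $19.28: toys → 6.5% → $1.25
Card game $13.19: toys → 6.5% → $0.86
Pasta (2 lb) $3.05: grocery items → 3.25% → $0.10
Plush bear $25.60: toys → 6.5% → $1.66
Running shoes $172.01: clothing → 0% + 3% surcharge = 3% → $5.16
Total tax = $0.46 + $5.45 + $1.25 + $0.86 + $0.10 + $1.66 + $5.16 = $14.94

$14.94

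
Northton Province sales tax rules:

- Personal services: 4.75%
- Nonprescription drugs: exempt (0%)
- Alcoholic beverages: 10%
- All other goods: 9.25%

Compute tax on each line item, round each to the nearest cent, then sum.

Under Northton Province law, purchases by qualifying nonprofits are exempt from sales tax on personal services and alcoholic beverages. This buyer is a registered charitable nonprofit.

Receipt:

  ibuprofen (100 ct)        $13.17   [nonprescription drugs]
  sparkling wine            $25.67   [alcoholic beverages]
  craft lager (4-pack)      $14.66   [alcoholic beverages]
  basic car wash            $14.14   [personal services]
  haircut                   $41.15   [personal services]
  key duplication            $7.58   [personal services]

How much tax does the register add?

Ibuprofen (100 ct) $13.17: nonprescription drugs → 0% → $0.00
Sparkling wine $25.67: alcoholic beverages, buyer-exempt → 0% → $0.00
Craft lager (4-pack) $14.66: alcoholic beverages, buyer-exempt → 0% → $0.00
Basic car wash $14.14: personal services, buyer-exempt → 0% → $0.00
Haircut $41.15: personal services, buyer-exempt → 0% → $0.00
Key duplication $7.58: personal services, buyer-exempt → 0% → $0.00
Total tax = $0.00

$0.00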